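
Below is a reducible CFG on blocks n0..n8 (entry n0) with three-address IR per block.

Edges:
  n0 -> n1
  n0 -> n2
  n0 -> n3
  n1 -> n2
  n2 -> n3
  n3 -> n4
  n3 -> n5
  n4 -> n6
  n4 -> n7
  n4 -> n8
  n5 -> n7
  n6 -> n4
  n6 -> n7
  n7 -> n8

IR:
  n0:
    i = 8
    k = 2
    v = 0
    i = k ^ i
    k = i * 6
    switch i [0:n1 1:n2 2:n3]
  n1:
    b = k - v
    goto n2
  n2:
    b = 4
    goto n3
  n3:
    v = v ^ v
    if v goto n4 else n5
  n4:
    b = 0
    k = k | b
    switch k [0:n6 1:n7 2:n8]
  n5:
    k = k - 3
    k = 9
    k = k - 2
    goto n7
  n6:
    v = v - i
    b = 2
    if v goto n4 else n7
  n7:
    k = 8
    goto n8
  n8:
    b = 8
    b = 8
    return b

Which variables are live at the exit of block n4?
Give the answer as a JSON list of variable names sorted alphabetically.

Per-block:
  n0 def {i,k,v} use ∅
  n1 def {b} use {k,v}
  n2 def {b} use ∅
  n3 def {v} use {v}
  n4 def {b,k} use {k}
  n5 def {k} use {k}
  n6 def {b,v} use {i,v}
  n7 def {k} use ∅
  n8 def {b} use ∅

Backward fixpoint:
  live n0: ∅→{i,k,v}
  live n1: {i,k,v}→{i,k,v}
  live n2: {i,k,v}→{i,k,v}
  live n3: {i,k,v}→{i,k,v}
  live n4: {i,k,v}→{i,k,v}
  live n5: {k}→∅
  live n6: {i,k,v}→{i,k,v}
  live n7: ∅→∅
  live n8: ∅→∅

live-out(n4) = ["i", "k", "v"]

Answer: ["i", "k", "v"]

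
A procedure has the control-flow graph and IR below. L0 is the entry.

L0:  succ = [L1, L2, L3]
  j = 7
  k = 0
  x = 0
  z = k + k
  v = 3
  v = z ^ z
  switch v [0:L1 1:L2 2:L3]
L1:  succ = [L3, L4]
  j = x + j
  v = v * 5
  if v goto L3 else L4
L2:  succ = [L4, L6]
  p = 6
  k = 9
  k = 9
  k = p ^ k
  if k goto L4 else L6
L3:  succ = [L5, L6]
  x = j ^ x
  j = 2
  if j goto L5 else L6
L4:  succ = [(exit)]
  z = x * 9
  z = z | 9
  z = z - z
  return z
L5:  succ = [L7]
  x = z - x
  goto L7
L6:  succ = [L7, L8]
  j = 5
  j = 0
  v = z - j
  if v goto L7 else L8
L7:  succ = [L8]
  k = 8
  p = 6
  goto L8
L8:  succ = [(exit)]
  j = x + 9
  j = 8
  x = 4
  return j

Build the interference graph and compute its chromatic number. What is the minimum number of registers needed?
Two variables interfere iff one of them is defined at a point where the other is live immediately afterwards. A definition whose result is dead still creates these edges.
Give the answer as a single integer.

Answer: 4

Derivation:
Per-block:
  L0: def={j,k,v,x,z} ue=∅
  L1: def={j,v} ue={j,v,x}
  L2: def={k,p} ue=∅
  L3: def={j,x} ue={j,x}
  L4: def={z} ue={x}
  L5: def={x} ue={x,z}
  L6: def={j,v} ue={z}
  L7: def={k,p} ue=∅
  L8: def={j,x} ue={x}

Liveness:
  L0 li=∅ lo={j,v,x,z}
  L1 li={j,v,x,z} lo={j,x,z}
  L2 li={x,z} lo={x,z}
  L3 li={j,x,z} lo={x,z}
  L4 li={x} lo=∅
  L5 li={x,z} lo={x}
  L6 li={x,z} lo={x}
  L7 li={x} lo={x}
  L8 li={x} lo=∅

Interference:
  j: {k,v,x,z}
  k: {j,p,x,z}
  p: {k,x,z}
  v: {j,x,z}
  x: {j,k,p,v,z}
  z: {j,k,p,v,x}

Colouring:
  lower bound: {j,k,x,z} mutually conflict ⇒ χ ≥ 4
  4-colouring: c0={x}  c1={z}  c2={j,p}  c3={k,v}
  χ = 4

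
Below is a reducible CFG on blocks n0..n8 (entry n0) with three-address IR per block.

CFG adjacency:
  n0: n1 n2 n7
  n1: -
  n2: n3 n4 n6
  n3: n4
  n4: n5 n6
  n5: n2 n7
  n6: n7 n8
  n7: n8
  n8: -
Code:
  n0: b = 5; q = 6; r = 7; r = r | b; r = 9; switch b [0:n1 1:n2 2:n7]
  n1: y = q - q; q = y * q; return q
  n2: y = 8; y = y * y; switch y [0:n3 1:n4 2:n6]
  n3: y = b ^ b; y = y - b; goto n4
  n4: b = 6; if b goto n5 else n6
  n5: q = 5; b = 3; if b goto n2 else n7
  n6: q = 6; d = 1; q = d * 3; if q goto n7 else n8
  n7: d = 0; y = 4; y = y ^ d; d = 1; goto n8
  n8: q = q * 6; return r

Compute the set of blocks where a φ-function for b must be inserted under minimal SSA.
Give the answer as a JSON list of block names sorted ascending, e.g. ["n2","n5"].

idom tree: n1←n0 n2←n0 n3←n2 n4←n2 n5←n4 n6←n2 n7←n0 n8←n0
Dom at joins:
  n2: preds {n0,n5}: {n0} ∩ {n0,n2,n4,n5} = {n0}; idom=n0
  n4: preds {n2,n3}: {n0,n2} ∩ {n0,n2,n3} = {n0,n2}; idom=n2
  n6: preds {n2,n4}: {n0,n2} ∩ {n0,n2,n4} = {n0,n2}; idom=n2
  n7: preds {n0,n5,n6}: {n0} ∩ {n0,n2,n4,n5} ∩ {n0,n2,n6} = {n0}; idom=n0
  n8: preds {n6,n7}: {n0,n2,n6} ∩ {n0,n7} = {n0}; idom=n0

DF derivation:
  n2←n0: walk · to n0
  n2←n5: walk n5→n4→n2 to n0
  n4←n2: walk · to n2
  n4←n3: walk n3 to n2
  n6←n2: walk · to n2
  n6←n4: walk n4 to n2
  n7←n0: walk · to n0
  n7←n5: walk n5→n4→n2 to n0
  n7←n6: walk n6→n2 to n0
  n8←n6: walk n6→n2 to n0
  n8←n7: walk n7 to n0
  n0 → ∅
  n1 → ∅
  n2 → {n2,n7,n8}
  n3 → {n4}
  n4 → {n2,n6,n7}
  n5 → {n2,n7}
  n6 → {n7,n8}
  n7 → {n8}
  n8 → ∅

φ for b: defs {n0,n4,n5}
  DF⁺ = {n2,n6,n7,n8}

Answer: ["n2", "n6", "n7", "n8"]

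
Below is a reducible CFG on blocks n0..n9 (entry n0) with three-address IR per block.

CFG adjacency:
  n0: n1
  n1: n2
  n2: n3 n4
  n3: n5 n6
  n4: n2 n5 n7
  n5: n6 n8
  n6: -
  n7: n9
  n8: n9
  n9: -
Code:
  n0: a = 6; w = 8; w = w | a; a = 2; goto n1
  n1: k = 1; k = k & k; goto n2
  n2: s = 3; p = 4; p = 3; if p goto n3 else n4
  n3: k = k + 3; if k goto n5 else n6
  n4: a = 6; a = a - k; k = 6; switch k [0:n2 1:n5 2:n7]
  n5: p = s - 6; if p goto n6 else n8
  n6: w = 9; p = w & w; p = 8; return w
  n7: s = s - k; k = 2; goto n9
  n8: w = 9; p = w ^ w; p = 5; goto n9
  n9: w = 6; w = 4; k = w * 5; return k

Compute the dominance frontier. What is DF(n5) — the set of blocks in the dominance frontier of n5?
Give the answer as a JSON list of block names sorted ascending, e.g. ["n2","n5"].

Answer: ["n6", "n9"]

Derivation:
idom tree: n1←n0 n2←n1 n3←n2 n4←n2 n5←n2 n6←n2 n7←n4 n8←n5 n9←n2
Dom∩ at merges:
  n2: preds {n1,n4}: {n0,n1} ∩ {n0,n1,n2,n4} = {n0,n1}; idom=n1
  n5: preds {n3,n4}: {n0,n1,n2,n3} ∩ {n0,n1,n2,n4} = {n0,n1,n2}; idom=n2
  n6: preds {n3,n5}: {n0,n1,n2,n3} ∩ {n0,n1,n2,n5} = {n0,n1,n2}; idom=n2
  n9: preds {n7,n8}: {n0,n1,n2,n4,n7} ∩ {n0,n1,n2,n5,n8} = {n0,n1,n2}; idom=n2

DF walk-up:
  n2←n1: walk · to n1
  n2←n4: walk n4→n2 to n1
  n5←n3: walk n3 to n2
  n5←n4: walk n4 to n2
  n6←n3: walk n3 to n2
  n6←n5: walk n5 to n2
  n9←n7: walk n7→n4 to n2
  n9←n8: walk n8→n5 to n2
  n0: DF=∅
  n1: DF=∅
  n2: DF={n2}
  n3: DF={n5,n6}
  n4: DF={n2,n5,n9}
  n5: DF={n6,n9}
  n6: DF=∅
  n7: DF={n9}
  n8: DF={n9}
  n9: DF=∅

DF(n5) = ["n6", "n9"]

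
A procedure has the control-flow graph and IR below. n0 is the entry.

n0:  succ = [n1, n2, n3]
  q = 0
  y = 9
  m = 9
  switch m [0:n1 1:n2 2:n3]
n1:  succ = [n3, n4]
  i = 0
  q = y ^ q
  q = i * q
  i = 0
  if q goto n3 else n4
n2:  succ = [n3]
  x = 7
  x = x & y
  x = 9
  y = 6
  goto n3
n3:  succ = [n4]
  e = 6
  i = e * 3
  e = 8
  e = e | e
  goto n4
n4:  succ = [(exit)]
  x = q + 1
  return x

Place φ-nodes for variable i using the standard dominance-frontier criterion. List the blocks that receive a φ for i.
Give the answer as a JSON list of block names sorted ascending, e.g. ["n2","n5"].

idom tree: n1←n0 n2←n0 n3←n0 n4←n0
Dom at joins:
  n3: preds {n0,n1,n2}: {n0} ∩ {n0,n1} ∩ {n0,n2} = {n0}; idom=n0
  n4: preds {n1,n3}: {n0,n1} ∩ {n0,n3} = {n0}; idom=n0

Frontier:
  join n3 pred n0: · stop@n0
  join n3 pred n1: n1 stop@n0
  join n3 pred n2: n2 stop@n0
  join n4 pred n1: n1 stop@n0
  join n4 pred n3: n3 stop@n0
  n0: DF=∅
  n1: DF={n3,n4}
  n2: DF={n3}
  n3: DF={n4}
  n4: DF=∅

φ for i: defs {n1,n3}
  DF⁺ = {n3,n4}

Answer: ["n3", "n4"]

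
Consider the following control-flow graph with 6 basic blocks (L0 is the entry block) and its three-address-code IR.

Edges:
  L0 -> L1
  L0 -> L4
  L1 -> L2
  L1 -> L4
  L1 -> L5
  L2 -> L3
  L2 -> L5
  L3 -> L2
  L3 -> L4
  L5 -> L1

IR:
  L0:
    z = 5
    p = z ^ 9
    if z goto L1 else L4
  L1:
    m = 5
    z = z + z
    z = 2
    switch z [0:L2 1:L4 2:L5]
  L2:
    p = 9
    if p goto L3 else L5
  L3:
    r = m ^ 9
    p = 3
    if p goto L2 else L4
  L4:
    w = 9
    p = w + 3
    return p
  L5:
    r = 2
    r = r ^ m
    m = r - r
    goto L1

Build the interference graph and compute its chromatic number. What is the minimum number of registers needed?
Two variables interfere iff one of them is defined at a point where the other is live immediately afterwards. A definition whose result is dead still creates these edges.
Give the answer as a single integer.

Answer: 3

Analysis:
Per-block:
  L0 def {p,z} use ∅
  L1 def {m,z} use {z}
  L2 def {p} use ∅
  L3 def {p,r} use {m}
  L4 def {p,w} use ∅
  L5 def {m,r} use {m}

Liveness:
  live L0: ∅→{z}
  live L1: {z}→{m,z}
  live L2: {m,z}→{m,z}
  live L3: {m,z}→{m,z}
  live L4: ∅→∅
  live L5: {m,z}→{z}

Conflict graph:
  m↔{p,r,z}
  p↔{m,z}
  r↔{m,z}
  w↔∅
  z↔{m,p,r}

Colouring:
  {m,p,z} pairwise interfere (3-clique) ⇒ χ ≥ 3
  3-colouring: R0={m,w}  R1={z}  R2={p,r}
  χ = 3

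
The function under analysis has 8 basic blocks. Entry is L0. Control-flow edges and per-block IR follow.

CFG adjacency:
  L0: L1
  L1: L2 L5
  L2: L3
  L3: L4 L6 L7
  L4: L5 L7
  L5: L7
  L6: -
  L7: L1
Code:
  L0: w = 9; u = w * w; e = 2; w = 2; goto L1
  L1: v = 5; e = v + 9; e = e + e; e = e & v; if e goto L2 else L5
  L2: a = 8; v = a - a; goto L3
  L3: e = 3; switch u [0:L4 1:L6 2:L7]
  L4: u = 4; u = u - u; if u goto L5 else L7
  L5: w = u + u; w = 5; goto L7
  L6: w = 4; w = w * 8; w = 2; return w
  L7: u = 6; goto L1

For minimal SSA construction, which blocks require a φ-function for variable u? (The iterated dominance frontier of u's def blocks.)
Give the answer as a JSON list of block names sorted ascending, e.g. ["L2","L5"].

Answer: ["L1", "L5", "L7"]

Analysis:
idom tree: L1←L0 L2←L1 L3←L2 L4←L3 L5←L1 L6←L3 L7←L1
Dom at joins:
  L1: preds {L0,L7}: {L0} ∩ {L0,L1,L7} = {L0}; idom=L0
  L5: preds {L1,L4}: {L0,L1} ∩ {L0,L1,L2,L3,L4} = {L0,L1}; idom=L1
  L7: preds {L3,L4,L5}: {L0,L1,L2,L3} ∩ {L0,L1,L2,L3,L4} ∩ {L0,L1,L5} = {L0,L1}; idom=L1

DF derivation:
  L1←L0: walk · to L0
  L1←L7: walk L7→L1 to L0
  L5←L1: walk · to L1
  L5←L4: walk L4→L3→L2 to L1
  L7←L3: walk L3→L2 to L1
  L7←L4: walk L4→L3→L2 to L1
  L7←L5: walk L5 to L1
  L0 → ∅
  L1 → {L1}
  L2 → {L5,L7}
  L3 → {L5,L7}
  L4 → {L5,L7}
  L5 → {L7}
  L6 → ∅
  L7 → {L1}

φ for u: defs {L0,L4,L7}
  DF⁺ = {L1,L5,L7}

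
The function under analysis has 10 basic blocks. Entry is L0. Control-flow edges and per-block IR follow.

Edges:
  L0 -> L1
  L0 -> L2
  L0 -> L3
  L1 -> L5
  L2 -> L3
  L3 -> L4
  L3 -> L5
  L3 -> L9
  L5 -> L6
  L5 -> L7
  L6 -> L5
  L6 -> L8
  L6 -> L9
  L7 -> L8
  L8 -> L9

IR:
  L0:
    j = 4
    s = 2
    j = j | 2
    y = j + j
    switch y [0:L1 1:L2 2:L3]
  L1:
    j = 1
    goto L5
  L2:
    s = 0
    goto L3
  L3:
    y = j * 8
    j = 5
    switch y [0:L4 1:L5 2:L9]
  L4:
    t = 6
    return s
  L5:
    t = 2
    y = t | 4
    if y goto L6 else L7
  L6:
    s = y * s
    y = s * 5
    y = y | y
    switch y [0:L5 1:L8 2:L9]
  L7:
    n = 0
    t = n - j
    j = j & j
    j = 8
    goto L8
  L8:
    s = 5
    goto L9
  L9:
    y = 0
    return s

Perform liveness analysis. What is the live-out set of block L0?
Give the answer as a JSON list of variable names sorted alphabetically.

def/use:
  L0: def={j,s,y} ue=∅
  L1: def={j} ue=∅
  L2: def={s} ue=∅
  L3: def={j,y} ue={j}
  L4: def={t} ue={s}
  L5: def={t,y} ue=∅
  L6: def={s,y} ue={s,y}
  L7: def={j,n,t} ue={j}
  L8: def={s} ue=∅
  L9: def={y} ue={s}

Live sets:
  L0: in=∅ out={j,s}
  L1: in={s} out={j,s}
  L2: in={j} out={j,s}
  L3: in={j,s} out={j,s}
  L4: in={s} out=∅
  L5: in={j,s} out={j,s,y}
  L6: in={j,s,y} out={j,s}
  L7: in={j} out=∅
  L8: in=∅ out={s}
  L9: in={s} out=∅

live-out(L0) = ["j", "s"]

Answer: ["j", "s"]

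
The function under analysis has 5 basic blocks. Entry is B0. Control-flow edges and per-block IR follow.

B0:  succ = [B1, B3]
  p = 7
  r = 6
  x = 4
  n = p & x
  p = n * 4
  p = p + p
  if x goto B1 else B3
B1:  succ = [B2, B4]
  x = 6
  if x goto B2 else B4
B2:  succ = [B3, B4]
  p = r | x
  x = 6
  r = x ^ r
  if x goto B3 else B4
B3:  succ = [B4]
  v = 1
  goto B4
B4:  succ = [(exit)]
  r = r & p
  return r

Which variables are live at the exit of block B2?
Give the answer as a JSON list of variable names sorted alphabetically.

Answer: ["p", "r"]

Working:
def/use:
  B0: {n,p,r,x} / ∅
  B1: {x} / ∅
  B2: {p,r,x} / {r,x}
  B3: {v} / ∅
  B4: {r} / {p,r}

Liveness:
  live B0: ∅→{p,r}
  live B1: {p,r}→{p,r,x}
  live B2: {r,x}→{p,r}
  live B3: {p,r}→{p,r}
  live B4: {p,r}→∅

live-out(B2) = ["p", "r"]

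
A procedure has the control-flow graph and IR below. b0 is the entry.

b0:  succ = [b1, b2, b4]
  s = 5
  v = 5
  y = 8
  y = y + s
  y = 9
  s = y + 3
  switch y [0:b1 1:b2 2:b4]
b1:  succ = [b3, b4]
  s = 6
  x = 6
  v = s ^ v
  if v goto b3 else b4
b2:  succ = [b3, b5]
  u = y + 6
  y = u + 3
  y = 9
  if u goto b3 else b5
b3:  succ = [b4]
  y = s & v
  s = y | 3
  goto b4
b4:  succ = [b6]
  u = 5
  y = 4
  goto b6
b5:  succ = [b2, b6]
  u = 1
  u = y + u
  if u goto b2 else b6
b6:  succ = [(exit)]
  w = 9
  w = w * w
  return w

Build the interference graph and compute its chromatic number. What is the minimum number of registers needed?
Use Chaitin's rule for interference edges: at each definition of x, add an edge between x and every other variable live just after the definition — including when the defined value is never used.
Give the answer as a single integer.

Block summaries:
  b0: def={s,v,y} ue=∅
  b1: def={s,v,x} ue={v}
  b2: def={u,y} ue={y}
  b3: def={s,y} ue={s,v}
  b4: def={u,y} ue=∅
  b5: def={u} ue={y}
  b6: def={w} ue=∅

Backward fixpoint:
  b0 li=∅ lo={s,v,y}
  b1 li={v} lo={s,v}
  b2 li={s,v,y} lo={s,v,y}
  b3 li={s,v} lo=∅
  b4 li=∅ lo=∅
  b5 li={s,v,y} lo={s,v,y}
  b6 li=∅ lo=∅

Conflict graph:
  s↔{u,v,x,y}
  u↔{s,v,y}
  v↔{s,u,x,y}
  w↔∅
  x↔{s,v}
  y↔{s,u,v}

Registers:
  lower bound: {s,u,v,y} mutually conflict ⇒ χ ≥ 4
  4-colouring: c0={s,w}  c1={v}  c2={u,x}  c3={y}
  χ = 4

Answer: 4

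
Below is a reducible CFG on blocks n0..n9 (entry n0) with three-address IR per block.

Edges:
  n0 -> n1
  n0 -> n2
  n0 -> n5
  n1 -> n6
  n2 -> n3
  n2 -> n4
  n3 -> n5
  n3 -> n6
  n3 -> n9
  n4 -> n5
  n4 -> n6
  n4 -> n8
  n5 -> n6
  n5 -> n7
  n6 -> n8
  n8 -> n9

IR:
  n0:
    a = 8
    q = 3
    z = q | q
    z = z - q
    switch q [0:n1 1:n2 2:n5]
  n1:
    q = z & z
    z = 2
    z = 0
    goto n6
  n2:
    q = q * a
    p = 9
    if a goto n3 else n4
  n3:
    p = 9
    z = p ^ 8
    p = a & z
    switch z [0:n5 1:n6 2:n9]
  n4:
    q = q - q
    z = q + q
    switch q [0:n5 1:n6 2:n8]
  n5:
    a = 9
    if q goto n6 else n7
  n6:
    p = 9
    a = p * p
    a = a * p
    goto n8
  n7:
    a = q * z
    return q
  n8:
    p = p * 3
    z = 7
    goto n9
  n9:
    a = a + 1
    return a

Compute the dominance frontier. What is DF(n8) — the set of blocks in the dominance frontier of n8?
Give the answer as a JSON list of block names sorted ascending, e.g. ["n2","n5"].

Answer: ["n9"]

Analysis:
idom tree: n1←n0 n2←n0 n3←n2 n4←n2 n5←n0 n6←n0 n7←n5 n8←n0 n9←n0
Dom∩ at merges:
  n5: preds {n0,n3,n4}: {n0} ∩ {n0,n2,n3} ∩ {n0,n2,n4} = {n0}; idom=n0
  n6: preds {n1,n3,n4,n5}: {n0,n1} ∩ {n0,n2,n3} ∩ {n0,n2,n4} ∩ {n0,n5} = {n0}; idom=n0
  n8: preds {n4,n6}: {n0,n2,n4} ∩ {n0,n6} = {n0}; idom=n0
  n9: preds {n3,n8}: {n0,n2,n3} ∩ {n0,n8} = {n0}; idom=n0

DF walk-up:
  n5←n0: walk · to n0
  n5←n3: walk n3→n2 to n0
  n5←n4: walk n4→n2 to n0
  n6←n1: walk n1 to n0
  n6←n3: walk n3→n2 to n0
  n6←n4: walk n4→n2 to n0
  n6←n5: walk n5 to n0
  n8←n4: walk n4→n2 to n0
  n8←n6: walk n6 to n0
  n9←n3: walk n3→n2 to n0
  n9←n8: walk n8 to n0
  n0 → ∅
  n1 → {n6}
  n2 → {n5,n6,n8,n9}
  n3 → {n5,n6,n9}
  n4 → {n5,n6,n8}
  n5 → {n6}
  n6 → {n8}
  n7 → ∅
  n8 → {n9}
  n9 → ∅

DF(n8) = ["n9"]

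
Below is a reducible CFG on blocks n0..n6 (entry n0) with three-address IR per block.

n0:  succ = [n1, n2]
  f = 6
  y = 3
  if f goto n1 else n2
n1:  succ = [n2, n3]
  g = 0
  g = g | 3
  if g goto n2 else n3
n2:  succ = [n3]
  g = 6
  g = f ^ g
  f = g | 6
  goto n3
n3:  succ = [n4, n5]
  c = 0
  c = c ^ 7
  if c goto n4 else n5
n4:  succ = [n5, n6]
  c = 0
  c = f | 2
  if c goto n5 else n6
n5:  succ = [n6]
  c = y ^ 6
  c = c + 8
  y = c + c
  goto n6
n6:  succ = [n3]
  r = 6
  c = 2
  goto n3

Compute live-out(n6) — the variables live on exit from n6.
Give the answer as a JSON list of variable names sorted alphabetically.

Block summaries:
  n0 def {f,y} use ∅
  n1 def {g} use ∅
  n2 def {f,g} use {f}
  n3 def {c} use ∅
  n4 def {c} use {f}
  n5 def {c,y} use {y}
  n6 def {c,r} use ∅

Backward fixpoint:
  n0 li=∅ lo={f,y}
  n1 li={f,y} lo={f,y}
  n2 li={f,y} lo={f,y}
  n3 li={f,y} lo={f,y}
  n4 li={f,y} lo={f,y}
  n5 li={f,y} lo={f,y}
  n6 li={f,y} lo={f,y}

live-out(n6) = ["f", "y"]

Answer: ["f", "y"]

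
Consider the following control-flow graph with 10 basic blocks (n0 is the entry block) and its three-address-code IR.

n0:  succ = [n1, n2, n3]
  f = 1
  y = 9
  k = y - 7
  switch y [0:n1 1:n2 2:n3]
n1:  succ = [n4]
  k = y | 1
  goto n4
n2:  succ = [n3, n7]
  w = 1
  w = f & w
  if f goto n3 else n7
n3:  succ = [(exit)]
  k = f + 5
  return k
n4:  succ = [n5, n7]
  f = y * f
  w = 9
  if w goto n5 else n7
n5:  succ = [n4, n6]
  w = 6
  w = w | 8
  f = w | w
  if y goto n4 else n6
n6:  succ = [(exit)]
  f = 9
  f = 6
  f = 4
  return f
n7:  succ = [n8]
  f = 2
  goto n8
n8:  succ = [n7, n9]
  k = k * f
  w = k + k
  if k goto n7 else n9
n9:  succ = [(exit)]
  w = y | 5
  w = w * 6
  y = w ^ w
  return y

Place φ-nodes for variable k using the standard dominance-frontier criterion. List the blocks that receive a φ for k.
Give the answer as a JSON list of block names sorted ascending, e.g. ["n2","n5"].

Answer: ["n7"]

Working:
idom tree: n1←n0 n2←n0 n3←n0 n4←n1 n5←n4 n6←n5 n7←n0 n8←n7 n9←n8
Dom at joins:
  n3: preds {n0,n2}: {n0} ∩ {n0,n2} = {n0}; idom=n0
  n4: preds {n1,n5}: {n0,n1} ∩ {n0,n1,n4,n5} = {n0,n1}; idom=n1
  n7: preds {n2,n4,n8}: {n0,n2} ∩ {n0,n1,n4} ∩ {n0,n7,n8} = {n0}; idom=n0

DF walk-up:
  n3←n0: walk · to n0
  n3←n2: walk n2 to n0
  n4←n1: walk · to n1
  n4←n5: walk n5→n4 to n1
  n7←n2: walk n2 to n0
  n7←n4: walk n4→n1 to n0
  n7←n8: walk n8→n7 to n0
  n0: DF=∅
  n1: DF={n7}
  n2: DF={n3,n7}
  n3: DF=∅
  n4: DF={n4,n7}
  n5: DF={n4}
  n6: DF=∅
  n7: DF={n7}
  n8: DF={n7}
  n9: DF=∅

φ for k: defs {n0,n1,n3,n8}
  DF⁺ = {n7}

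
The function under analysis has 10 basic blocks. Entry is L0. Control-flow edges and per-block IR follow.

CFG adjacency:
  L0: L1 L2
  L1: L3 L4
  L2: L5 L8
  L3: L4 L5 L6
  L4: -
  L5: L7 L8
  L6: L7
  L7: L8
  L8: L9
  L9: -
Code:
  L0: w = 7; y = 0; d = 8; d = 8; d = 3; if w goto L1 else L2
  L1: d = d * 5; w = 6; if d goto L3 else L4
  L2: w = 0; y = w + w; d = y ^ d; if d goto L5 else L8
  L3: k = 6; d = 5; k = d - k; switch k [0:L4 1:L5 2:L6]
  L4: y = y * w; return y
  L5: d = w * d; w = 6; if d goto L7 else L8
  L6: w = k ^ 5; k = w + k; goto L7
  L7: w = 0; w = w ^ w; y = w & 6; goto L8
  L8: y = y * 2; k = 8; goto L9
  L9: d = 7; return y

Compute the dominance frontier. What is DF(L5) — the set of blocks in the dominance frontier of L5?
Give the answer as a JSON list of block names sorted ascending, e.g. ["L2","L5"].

idom tree: L1←L0 L2←L0 L3←L1 L4←L1 L5←L0 L6←L3 L7←L0 L8←L0 L9←L8
Dom at joins:
  L4: preds {L1,L3}: {L0,L1} ∩ {L0,L1,L3} = {L0,L1}; idom=L1
  L5: preds {L2,L3}: {L0,L2} ∩ {L0,L1,L3} = {L0}; idom=L0
  L7: preds {L5,L6}: {L0,L5} ∩ {L0,L1,L3,L6} = {L0}; idom=L0
  L8: preds {L2,L5,L7}: {L0,L2} ∩ {L0,L5} ∩ {L0,L7} = {L0}; idom=L0

DF derivation:
  L4←L1: walk · to L1
  L4←L3: walk L3 to L1
  L5←L2: walk L2 to L0
  L5←L3: walk L3→L1 to L0
  L7←L5: walk L5 to L0
  L7←L6: walk L6→L3→L1 to L0
  L8←L2: walk L2 to L0
  L8←L5: walk L5 to L0
  L8←L7: walk L7 to L0
  L0: DF=∅
  L1: DF={L5,L7}
  L2: DF={L5,L8}
  L3: DF={L4,L5,L7}
  L4: DF=∅
  L5: DF={L7,L8}
  L6: DF={L7}
  L7: DF={L8}
  L8: DF=∅
  L9: DF=∅

DF(L5) = ["L7", "L8"]

Answer: ["L7", "L8"]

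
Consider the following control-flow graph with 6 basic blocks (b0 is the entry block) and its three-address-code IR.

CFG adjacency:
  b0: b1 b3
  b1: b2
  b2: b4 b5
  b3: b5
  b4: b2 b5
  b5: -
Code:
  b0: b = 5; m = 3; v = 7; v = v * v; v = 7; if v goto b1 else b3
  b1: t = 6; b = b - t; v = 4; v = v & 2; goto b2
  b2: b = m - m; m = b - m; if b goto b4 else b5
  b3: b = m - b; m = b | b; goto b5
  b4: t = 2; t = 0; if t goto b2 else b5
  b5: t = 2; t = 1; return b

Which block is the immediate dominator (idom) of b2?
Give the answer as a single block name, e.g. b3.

idom tree: b1←b0 b2←b1 b3←b0 b4←b2 b5←b0
Dom∩ at merges:
  b2: preds {b1,b4}: {b0,b1} ∩ {b0,b1,b2,b4} = {b0,b1}; idom=b1
  b5: preds {b2,b3,b4}: {b0,b1,b2} ∩ {b0,b3} ∩ {b0,b1,b2,b4} = {b0}; idom=b0

idom(b2) = b1

Answer: b1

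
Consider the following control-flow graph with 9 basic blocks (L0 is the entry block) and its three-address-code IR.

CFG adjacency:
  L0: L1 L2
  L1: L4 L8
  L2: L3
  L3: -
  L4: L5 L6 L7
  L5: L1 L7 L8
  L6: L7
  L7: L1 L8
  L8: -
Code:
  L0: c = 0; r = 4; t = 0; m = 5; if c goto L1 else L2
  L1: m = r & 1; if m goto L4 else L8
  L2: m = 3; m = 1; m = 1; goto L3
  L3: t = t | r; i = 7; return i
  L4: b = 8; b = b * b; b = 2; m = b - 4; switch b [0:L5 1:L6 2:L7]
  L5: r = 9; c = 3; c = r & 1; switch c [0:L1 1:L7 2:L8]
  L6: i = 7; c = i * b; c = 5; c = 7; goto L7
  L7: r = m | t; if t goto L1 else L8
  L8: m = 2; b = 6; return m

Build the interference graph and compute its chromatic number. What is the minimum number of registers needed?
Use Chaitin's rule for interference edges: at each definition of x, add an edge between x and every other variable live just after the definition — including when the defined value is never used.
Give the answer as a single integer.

Answer: 4

Derivation:
def/use:
  L0: {c,m,r,t} / ∅
  L1: {m} / {r}
  L2: {m} / ∅
  L3: {i,t} / {r,t}
  L4: {b,m} / ∅
  L5: {c,r} / ∅
  L6: {c,i} / {b}
  L7: {r} / {m,t}
  L8: {b,m} / ∅

Liveness:
  live L0: ∅→{r,t}
  live L1: {r,t}→{t}
  live L2: {r,t}→{r,t}
  live L3: {r,t}→∅
  live L4: {t}→{b,m,t}
  live L5: {m,t}→{m,r,t}
  live L6: {b,m,t}→{m,t}
  live L7: {m,t}→{r,t}
  live L8: ∅→∅

Interfere edges:
  b: {i,m,t}
  c: {m,r,t}
  i: {b,m,t}
  m: {b,c,i,r,t}
  r: {c,m,t}
  t: {b,c,i,m,r}

Colouring:
  {b,i,m,t} pairwise interfere (4-clique) ⇒ χ ≥ 4
  4-colouring: c0={m}  c1={t}  c2={b,c}  c3={i,r}
  χ = 4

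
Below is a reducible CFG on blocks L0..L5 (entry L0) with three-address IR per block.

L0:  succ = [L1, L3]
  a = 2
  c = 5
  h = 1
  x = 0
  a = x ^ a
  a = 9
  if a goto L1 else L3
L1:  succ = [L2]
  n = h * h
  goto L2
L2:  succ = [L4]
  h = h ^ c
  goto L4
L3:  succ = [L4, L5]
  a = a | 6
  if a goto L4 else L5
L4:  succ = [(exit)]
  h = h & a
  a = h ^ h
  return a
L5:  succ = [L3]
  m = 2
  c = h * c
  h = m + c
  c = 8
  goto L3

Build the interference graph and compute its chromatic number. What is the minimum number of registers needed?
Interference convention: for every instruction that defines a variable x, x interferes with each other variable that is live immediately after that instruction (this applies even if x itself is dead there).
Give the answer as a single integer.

def/use:
  L0: def={a,c,h,x} ue=∅
  L1: def={n} ue={h}
  L2: def={h} ue={c,h}
  L3: def={a} ue={a}
  L4: def={a,h} ue={a,h}
  L5: def={c,h,m} ue={c,h}

Backward fixpoint:
  live L0: ∅→{a,c,h}
  live L1: {a,c,h}→{a,c,h}
  live L2: {a,c,h}→{a,h}
  live L3: {a,c,h}→{a,c,h}
  live L4: {a,h}→∅
  live L5: {a,c,h}→{a,c,h}

Interfere edges:
  a↔{c,h,m,n,x}
  c↔{a,h,m,n,x}
  h↔{a,c,m,n,x}
  m↔{a,c,h}
  n↔{a,c,h}
  x↔{a,c,h}

Chromatic number:
  {a,c,h,m} pairwise interfere (4-clique) ⇒ χ ≥ 4
  assign a→R0 c→R1 h→R2 m→R3 n→R3 x→R3 — no edge inside a register ⇒ χ ≤ 4
  χ = 4

Answer: 4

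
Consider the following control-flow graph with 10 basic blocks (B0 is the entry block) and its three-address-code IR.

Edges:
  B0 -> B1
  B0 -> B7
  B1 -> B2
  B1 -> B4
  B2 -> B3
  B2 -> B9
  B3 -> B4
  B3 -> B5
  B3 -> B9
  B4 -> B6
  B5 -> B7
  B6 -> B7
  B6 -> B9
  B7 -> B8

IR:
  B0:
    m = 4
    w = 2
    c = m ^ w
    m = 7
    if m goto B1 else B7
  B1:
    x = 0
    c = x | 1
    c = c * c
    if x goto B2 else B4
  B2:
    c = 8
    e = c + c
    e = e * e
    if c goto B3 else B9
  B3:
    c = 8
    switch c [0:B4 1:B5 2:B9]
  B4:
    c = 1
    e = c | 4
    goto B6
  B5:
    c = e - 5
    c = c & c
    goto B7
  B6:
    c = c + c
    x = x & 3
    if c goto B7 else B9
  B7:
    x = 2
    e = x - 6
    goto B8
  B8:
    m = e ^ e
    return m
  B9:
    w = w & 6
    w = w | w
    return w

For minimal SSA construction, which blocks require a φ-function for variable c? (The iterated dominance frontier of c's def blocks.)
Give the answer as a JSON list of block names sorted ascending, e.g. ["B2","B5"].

Answer: ["B4", "B7", "B9"]

Working:
idom tree: B1←B0 B2←B1 B3←B2 B4←B1 B5←B3 B6←B4 B7←B0 B8←B7 B9←B1
Dom∩ at merges:
  B4: preds {B1,B3}: {B0,B1} ∩ {B0,B1,B2,B3} = {B0,B1}; idom=B1
  B7: preds {B0,B5,B6}: {B0} ∩ {B0,B1,B2,B3,B5} ∩ {B0,B1,B4,B6} = {B0}; idom=B0
  B9: preds {B2,B3,B6}: {B0,B1,B2} ∩ {B0,B1,B2,B3} ∩ {B0,B1,B4,B6} = {B0,B1}; idom=B1

Frontier:
  join B4 pred B1: · stop@B1
  join B4 pred B3: B3→B2 stop@B1
  join B7 pred B0: · stop@B0
  join B7 pred B5: B5→B3→B2→B1 stop@B0
  join B7 pred B6: B6→B4→B1 stop@B0
  join B9 pred B2: B2 stop@B1
  join B9 pred B3: B3→B2 stop@B1
  join B9 pred B6: B6→B4 stop@B1
  DF(B0)=∅
  DF(B1)={B7}
  DF(B2)={B4,B7,B9}
  DF(B3)={B4,B7,B9}
  DF(B4)={B7,B9}
  DF(B5)={B7}
  DF(B6)={B7,B9}
  DF(B7)=∅
  DF(B8)=∅
  DF(B9)=∅

φ for c: defs {B0,B1,B2,B3,B4,B5,B6}
  DF⁺ = {B4,B7,B9}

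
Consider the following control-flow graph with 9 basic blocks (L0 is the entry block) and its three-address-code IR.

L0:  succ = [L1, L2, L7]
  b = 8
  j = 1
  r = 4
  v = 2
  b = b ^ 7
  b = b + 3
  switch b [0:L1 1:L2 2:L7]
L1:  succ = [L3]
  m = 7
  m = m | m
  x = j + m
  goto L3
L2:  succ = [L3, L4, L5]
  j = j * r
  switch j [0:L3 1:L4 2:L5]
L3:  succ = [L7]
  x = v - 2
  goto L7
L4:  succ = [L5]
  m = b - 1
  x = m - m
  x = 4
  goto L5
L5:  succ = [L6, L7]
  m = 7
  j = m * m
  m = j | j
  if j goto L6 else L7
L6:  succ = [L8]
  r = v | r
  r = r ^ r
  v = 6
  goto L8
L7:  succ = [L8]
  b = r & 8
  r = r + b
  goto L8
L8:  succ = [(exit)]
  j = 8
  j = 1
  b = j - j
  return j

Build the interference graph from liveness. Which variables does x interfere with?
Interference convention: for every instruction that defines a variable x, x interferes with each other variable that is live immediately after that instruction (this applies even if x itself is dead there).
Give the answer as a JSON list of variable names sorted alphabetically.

def/use:
  L0 def {b,j,r,v} use ∅
  L1 def {m,x} use {j}
  L2 def {j} use {j,r}
  L3 def {x} use {v}
  L4 def {m,x} use {b}
  L5 def {j,m} use ∅
  L6 def {r,v} use {r,v}
  L7 def {b,r} use {r}
  L8 def {b,j} use ∅

Liveness:
  L0: in=∅ out={b,j,r,v}
  L1: in={j,r,v} out={r,v}
  L2: in={b,j,r,v} out={b,r,v}
  L3: in={r,v} out={r}
  L4: in={b,r,v} out={r,v}
  L5: in={r,v} out={r,v}
  L6: in={r,v} out=∅
  L7: in={r} out=∅
  L8: in=∅ out=∅

Interference:
  b — {j,r,v}
  j — {b,m,r,v}
  m — {j,r,v}
  r — {b,j,m,v,x}
  v — {b,j,m,r,x}
  x — {r,v}

N(x) = ["r", "v"]

Answer: ["r", "v"]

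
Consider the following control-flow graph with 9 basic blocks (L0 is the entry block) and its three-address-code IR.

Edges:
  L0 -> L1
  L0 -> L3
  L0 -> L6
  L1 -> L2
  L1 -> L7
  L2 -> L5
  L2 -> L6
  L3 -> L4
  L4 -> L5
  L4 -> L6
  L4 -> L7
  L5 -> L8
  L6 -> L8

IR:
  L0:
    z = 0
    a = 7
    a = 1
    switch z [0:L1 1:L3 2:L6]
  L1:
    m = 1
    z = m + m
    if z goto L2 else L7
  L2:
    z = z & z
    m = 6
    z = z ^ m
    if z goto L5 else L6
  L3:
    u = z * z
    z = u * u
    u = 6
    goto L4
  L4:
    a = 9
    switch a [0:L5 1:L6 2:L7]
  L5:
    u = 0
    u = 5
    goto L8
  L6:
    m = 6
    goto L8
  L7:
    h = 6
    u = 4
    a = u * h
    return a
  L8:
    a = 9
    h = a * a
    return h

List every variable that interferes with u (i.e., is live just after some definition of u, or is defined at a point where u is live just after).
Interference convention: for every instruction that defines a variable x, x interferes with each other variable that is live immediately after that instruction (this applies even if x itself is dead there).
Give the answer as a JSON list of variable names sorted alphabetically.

Per-block:
  L0: def={a,z} ue=∅
  L1: def={m,z} ue=∅
  L2: def={m,z} ue={z}
  L3: def={u,z} ue={z}
  L4: def={a} ue=∅
  L5: def={u} ue=∅
  L6: def={m} ue=∅
  L7: def={a,h,u} ue=∅
  L8: def={a,h} ue=∅

Backward fixpoint:
  L0: in=∅ out={z}
  L1: in=∅ out={z}
  L2: in={z} out=∅
  L3: in={z} out=∅
  L4: in=∅ out=∅
  L5: in=∅ out=∅
  L6: in=∅ out=∅
  L7: in=∅ out=∅
  L8: in=∅ out=∅

Conflict graph:
  a — {z}
  h — {u}
  m — {z}
  u — {h}
  z — {a,m}

N(u) = ["h"]

Answer: ["h"]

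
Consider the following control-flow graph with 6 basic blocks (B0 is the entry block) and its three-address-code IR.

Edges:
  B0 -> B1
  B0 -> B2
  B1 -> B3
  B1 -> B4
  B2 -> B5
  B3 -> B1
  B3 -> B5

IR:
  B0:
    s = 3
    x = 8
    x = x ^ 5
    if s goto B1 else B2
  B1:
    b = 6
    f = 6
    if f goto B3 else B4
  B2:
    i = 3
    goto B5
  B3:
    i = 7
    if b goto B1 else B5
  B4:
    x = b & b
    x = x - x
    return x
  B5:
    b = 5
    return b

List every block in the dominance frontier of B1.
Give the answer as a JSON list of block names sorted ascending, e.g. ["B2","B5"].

idom tree: B1←B0 B2←B0 B3←B1 B4←B1 B5←B0
Join-block Dom:
  B1: preds {B0,B3}: {B0} ∩ {B0,B1,B3} = {B0}; idom=B0
  B5: preds {B2,B3}: {B0,B2} ∩ {B0,B1,B3} = {B0}; idom=B0

Frontier:
  B1←B0: walk · to B0
  B1←B3: walk B3→B1 to B0
  B5←B2: walk B2 to B0
  B5←B3: walk B3→B1 to B0
  B0: DF=∅
  B1: DF={B1,B5}
  B2: DF={B5}
  B3: DF={B1,B5}
  B4: DF=∅
  B5: DF=∅

DF(B1) = ["B1", "B5"]

Answer: ["B1", "B5"]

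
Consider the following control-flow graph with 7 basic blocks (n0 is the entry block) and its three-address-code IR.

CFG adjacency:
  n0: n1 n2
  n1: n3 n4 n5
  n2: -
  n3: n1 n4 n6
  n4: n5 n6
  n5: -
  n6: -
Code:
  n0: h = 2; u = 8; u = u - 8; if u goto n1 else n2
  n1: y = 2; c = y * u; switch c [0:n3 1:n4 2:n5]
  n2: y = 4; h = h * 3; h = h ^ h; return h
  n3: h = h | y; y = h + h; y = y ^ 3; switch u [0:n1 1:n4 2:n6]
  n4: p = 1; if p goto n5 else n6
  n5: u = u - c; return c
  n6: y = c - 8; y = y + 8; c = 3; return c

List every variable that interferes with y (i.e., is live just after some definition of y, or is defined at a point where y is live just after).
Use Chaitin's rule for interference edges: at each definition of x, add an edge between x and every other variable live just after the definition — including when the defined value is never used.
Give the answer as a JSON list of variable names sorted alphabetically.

Answer: ["c", "h", "u"]

Analysis:
def/use:
  n0: {h,u} / ∅
  n1: {c,y} / {u}
  n2: {h,y} / {h}
  n3: {h,y} / {h,u,y}
  n4: {p} / ∅
  n5: {u} / {c,u}
  n6: {c,y} / {c}

Live sets:
  n0 li=∅ lo={h,u}
  n1 li={h,u} lo={c,h,u,y}
  n2 li={h} lo=∅
  n3 li={c,h,u,y} lo={c,h,u}
  n4 li={c,u} lo={c,u}
  n5 li={c,u} lo=∅
  n6 li={c} lo=∅

Conflict graph:
  c: {h,p,u,y}
  h: {c,u,y}
  p: {c,u}
  u: {c,h,p,y}
  y: {c,h,u}

N(y) = ["c", "h", "u"]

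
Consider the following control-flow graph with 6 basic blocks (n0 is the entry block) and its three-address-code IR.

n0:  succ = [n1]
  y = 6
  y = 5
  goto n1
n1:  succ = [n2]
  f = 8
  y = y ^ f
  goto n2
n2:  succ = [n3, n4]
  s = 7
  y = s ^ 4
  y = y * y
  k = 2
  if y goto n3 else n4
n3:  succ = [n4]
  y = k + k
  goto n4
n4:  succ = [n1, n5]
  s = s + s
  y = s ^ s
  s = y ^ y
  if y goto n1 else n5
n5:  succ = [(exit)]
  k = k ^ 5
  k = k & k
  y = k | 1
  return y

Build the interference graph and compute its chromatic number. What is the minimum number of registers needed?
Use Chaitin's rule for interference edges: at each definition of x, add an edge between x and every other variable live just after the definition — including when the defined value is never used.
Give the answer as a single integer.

Answer: 3

Working:
Block summaries:
  n0: def={y} ue=∅
  n1: def={f,y} ue={y}
  n2: def={k,s,y} ue=∅
  n3: def={y} ue={k}
  n4: def={s,y} ue={s}
  n5: def={k,y} ue={k}

Live sets:
  n0: in=∅ out={y}
  n1: in={y} out=∅
  n2: in=∅ out={k,s}
  n3: in={k,s} out={k,s}
  n4: in={k,s} out={k,y}
  n5: in={k} out=∅

Interference:
  f — {y}
  k — {s,y}
  s — {k,y}
  y — {f,k,s}

Chromatic number:
  clique {k,s,y} ⇒ need ≥ 3
  3-colouring: R0={y}  R1={f,k}  R2={s}
  χ = 3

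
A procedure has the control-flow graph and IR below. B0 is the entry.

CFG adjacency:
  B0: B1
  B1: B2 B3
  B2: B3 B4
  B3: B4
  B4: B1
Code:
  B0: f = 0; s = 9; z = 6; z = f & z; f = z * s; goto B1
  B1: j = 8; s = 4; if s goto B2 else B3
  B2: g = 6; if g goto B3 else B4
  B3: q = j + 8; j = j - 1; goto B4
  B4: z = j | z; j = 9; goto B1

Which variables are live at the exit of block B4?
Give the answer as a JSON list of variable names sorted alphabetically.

Block summaries:
  B0: def={f,s,z} ue=∅
  B1: def={j,s} ue=∅
  B2: def={g} ue=∅
  B3: def={j,q} ue={j}
  B4: def={j,z} ue={j,z}

Liveness:
  live B0: ∅→{z}
  live B1: {z}→{j,z}
  live B2: {j,z}→{j,z}
  live B3: {j,z}→{j,z}
  live B4: {j,z}→{z}

live-out(B4) = ["z"]

Answer: ["z"]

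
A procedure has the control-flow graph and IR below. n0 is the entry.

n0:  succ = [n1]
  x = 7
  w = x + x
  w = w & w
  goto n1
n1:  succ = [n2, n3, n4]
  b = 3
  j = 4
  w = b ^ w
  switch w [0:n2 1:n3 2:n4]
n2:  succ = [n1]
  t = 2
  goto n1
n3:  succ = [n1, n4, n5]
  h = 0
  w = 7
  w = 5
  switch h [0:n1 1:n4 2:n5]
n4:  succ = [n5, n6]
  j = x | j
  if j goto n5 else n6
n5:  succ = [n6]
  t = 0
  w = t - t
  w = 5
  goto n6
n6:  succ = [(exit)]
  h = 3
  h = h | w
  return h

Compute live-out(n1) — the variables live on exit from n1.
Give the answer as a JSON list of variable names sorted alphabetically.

Answer: ["j", "w", "x"]

Derivation:
Block summaries:
  n0: {w,x} / ∅
  n1: {b,j,w} / {w}
  n2: {t} / ∅
  n3: {h,w} / ∅
  n4: {j} / {j,x}
  n5: {t,w} / ∅
  n6: {h} / {w}

Liveness:
  live n0: ∅→{w,x}
  live n1: {w,x}→{j,w,x}
  live n2: {w,x}→{w,x}
  live n3: {j,x}→{j,w,x}
  live n4: {j,w,x}→{w}
  live n5: ∅→{w}
  live n6: {w}→∅

live-out(n1) = ["j", "w", "x"]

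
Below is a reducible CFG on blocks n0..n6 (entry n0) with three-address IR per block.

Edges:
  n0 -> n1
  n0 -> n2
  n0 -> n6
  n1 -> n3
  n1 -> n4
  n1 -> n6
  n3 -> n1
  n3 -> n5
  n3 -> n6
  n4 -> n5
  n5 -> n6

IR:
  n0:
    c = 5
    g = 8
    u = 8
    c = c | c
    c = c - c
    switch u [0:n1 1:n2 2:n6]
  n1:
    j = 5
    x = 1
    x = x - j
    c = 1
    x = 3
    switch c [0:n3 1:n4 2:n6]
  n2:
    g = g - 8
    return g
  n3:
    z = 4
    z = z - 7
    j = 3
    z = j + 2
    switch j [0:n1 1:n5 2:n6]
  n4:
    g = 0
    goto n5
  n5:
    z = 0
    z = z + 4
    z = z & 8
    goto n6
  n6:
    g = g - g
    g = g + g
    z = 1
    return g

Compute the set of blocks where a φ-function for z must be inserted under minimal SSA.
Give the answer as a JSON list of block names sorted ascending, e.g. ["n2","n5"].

Answer: ["n1", "n5", "n6"]

Derivation:
idom tree: n1←n0 n2←n0 n3←n1 n4←n1 n5←n1 n6←n0
Dom∩ at merges:
  n1: preds {n0,n3}: {n0} ∩ {n0,n1,n3} = {n0}; idom=n0
  n5: preds {n3,n4}: {n0,n1,n3} ∩ {n0,n1,n4} = {n0,n1}; idom=n1
  n6: preds {n0,n1,n3,n5}: {n0} ∩ {n0,n1} ∩ {n0,n1,n3} ∩ {n0,n1,n5} = {n0}; idom=n0

DF derivation:
  n1←n0: walk · to n0
  n1←n3: walk n3→n1 to n0
  n5←n3: walk n3 to n1
  n5←n4: walk n4 to n1
  n6←n0: walk · to n0
  n6←n1: walk n1 to n0
  n6←n3: walk n3→n1 to n0
  n6←n5: walk n5→n1 to n0
  DF(n0)=∅
  DF(n1)={n1,n6}
  DF(n2)=∅
  DF(n3)={n1,n5,n6}
  DF(n4)={n5}
  DF(n5)={n6}
  DF(n6)=∅

φ for z: defs {n3,n5,n6}
  DF⁺ = {n1,n5,n6}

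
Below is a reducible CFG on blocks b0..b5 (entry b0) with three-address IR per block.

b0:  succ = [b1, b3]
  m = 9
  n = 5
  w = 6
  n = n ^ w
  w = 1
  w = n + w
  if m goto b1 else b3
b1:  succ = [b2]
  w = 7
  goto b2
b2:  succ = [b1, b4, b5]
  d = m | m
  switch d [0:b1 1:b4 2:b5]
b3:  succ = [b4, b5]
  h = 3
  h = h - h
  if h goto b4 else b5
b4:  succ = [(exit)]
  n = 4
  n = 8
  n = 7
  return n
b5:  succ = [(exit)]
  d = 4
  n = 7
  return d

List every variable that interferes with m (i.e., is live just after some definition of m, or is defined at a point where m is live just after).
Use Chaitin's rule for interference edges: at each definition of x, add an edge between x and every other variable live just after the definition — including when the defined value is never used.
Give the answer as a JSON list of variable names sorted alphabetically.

Block summaries:
  b0: def={m,n,w} ue=∅
  b1: def={w} ue=∅
  b2: def={d} ue={m}
  b3: def={h} ue=∅
  b4: def={n} ue=∅
  b5: def={d,n} ue=∅

Liveness:
  live b0: ∅→{m}
  live b1: {m}→{m}
  live b2: {m}→{m}
  live b3: ∅→∅
  live b4: ∅→∅
  live b5: ∅→∅

Conflict graph:
  d — {m,n}
  h — ∅
  m — {d,n,w}
  n — {d,m,w}
  w — {m,n}

N(m) = ["d", "n", "w"]

Answer: ["d", "n", "w"]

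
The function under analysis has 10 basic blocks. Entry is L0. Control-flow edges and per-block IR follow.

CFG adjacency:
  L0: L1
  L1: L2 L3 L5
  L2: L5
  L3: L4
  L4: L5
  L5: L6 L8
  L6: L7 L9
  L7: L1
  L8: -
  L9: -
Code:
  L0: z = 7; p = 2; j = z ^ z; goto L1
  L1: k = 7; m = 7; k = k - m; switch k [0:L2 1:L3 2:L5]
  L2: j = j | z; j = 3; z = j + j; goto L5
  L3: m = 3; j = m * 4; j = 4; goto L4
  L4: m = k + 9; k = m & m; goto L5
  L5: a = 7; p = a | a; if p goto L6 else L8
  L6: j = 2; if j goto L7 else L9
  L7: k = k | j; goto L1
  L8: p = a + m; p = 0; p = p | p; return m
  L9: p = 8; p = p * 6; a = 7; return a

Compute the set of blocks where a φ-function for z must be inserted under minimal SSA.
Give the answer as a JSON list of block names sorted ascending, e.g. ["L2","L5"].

Answer: ["L1", "L5"]

Analysis:
idom tree: L1←L0 L2←L1 L3←L1 L4←L3 L5←L1 L6←L5 L7←L6 L8←L5 L9←L6
Dom∩ at merges:
  L1: preds {L0,L7}: {L0} ∩ {L0,L1,L5,L6,L7} = {L0}; idom=L0
  L5: preds {L1,L2,L4}: {L0,L1} ∩ {L0,L1,L2} ∩ {L0,L1,L3,L4} = {L0,L1}; idom=L1

DF derivation:
  join L1 pred L0: · stop@L0
  join L1 pred L7: L7→L6→L5→L1 stop@L0
  join L5 pred L1: · stop@L1
  join L5 pred L2: L2 stop@L1
  join L5 pred L4: L4→L3 stop@L1
  L0 → ∅
  L1 → {L1}
  L2 → {L5}
  L3 → {L5}
  L4 → {L5}
  L5 → {L1}
  L6 → {L1}
  L7 → {L1}
  L8 → ∅
  L9 → ∅

φ for z: defs {L0,L2}
  DF⁺ = {L1,L5}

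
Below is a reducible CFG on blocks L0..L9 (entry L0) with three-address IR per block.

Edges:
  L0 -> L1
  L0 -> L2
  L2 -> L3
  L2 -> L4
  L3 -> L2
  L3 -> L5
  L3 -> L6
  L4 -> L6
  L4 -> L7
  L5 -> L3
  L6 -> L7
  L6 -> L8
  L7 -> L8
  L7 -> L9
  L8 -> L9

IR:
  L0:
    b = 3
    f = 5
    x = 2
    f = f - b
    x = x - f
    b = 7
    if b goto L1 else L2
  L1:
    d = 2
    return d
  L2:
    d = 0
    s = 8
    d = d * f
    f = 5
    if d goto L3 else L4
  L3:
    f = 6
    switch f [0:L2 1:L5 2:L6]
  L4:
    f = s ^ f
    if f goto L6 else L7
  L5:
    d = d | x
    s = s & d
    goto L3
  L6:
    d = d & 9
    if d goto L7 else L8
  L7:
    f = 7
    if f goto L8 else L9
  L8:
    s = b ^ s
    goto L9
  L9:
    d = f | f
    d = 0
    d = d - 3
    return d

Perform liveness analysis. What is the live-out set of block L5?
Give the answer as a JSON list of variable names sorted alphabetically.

Answer: ["b", "d", "s", "x"]

Working:
def/use:
  L0: {b,f,x} / ∅
  L1: {d} / ∅
  L2: {d,f,s} / {f}
  L3: {f} / ∅
  L4: {f} / {f,s}
  L5: {d,s} / {d,s,x}
  L6: {d} / {d}
  L7: {f} / ∅
  L8: {s} / {b,s}
  L9: {d} / {f}

Live sets:
  live L0: ∅→{b,f,x}
  live L1: ∅→∅
  live L2: {b,f,x}→{b,d,f,s,x}
  live L3: {b,d,s,x}→{b,d,f,s,x}
  live L4: {b,d,f,s}→{b,d,f,s}
  live L5: {b,d,s,x}→{b,d,s,x}
  live L6: {b,d,f,s}→{b,f,s}
  live L7: {b,s}→{b,f,s}
  live L8: {b,f,s}→{f}
  live L9: {f}→∅

live-out(L5) = ["b", "d", "s", "x"]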